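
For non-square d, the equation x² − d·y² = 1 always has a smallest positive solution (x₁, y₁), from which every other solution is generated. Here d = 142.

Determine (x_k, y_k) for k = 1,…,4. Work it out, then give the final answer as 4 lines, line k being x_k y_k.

143 12
40897 3432
11696399 981540
3345129217 280717008

[11; 1,10,1,22] for √142; ℓ=4 ⇒ convergent index 3
step 0: (11, 1)  from 11·(1,0) + (0,1)
step 1: (12, 1)  from 1·(11,1) + (1,0)
step 2: (131, 11)  from 10·(12,1) + (11,1)
step 3: (143, 12)  from 1·(131,11) + (12,1)
(x₁, y₁) = (143, 12);  143² − 142·12² = 1 ✓
n=2: (143,12)∘(143,12) = (143·143+142·12·12, 143·12+12·143) = (40897,3432)
n=3: (40897,3432)∘(143,12) = (143·40897+142·12·3432, 143·3432+12·40897) = (11696399,981540)
n=4: (11696399,981540)∘(143,12) = (143·11696399+142·12·981540, 143·981540+12·11696399) = (3345129217,280717008)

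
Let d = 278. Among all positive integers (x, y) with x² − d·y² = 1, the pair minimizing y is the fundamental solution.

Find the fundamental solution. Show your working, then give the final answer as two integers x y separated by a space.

2501 150

√278 = [16; 1,2,16,2,1,32, …], period ℓ=6 (even) → k=5
i=0: a=16 ⇒ p=16, q=1
i=1: a=1 ⇒ p=17, q=1
…
i=4: a=2 ⇒ p=1684, q=101
i=5: a=1 ⇒ p=2501, q=150
→ (2501, 150).  Check: 2501²=6255001, 278·150²=6255000, difference 1.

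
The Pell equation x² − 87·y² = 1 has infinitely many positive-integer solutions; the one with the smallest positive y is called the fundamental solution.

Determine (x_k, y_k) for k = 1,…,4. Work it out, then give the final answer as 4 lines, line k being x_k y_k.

√87 → a₀=9, period (3,18); ℓ=2 even so k=1
k=0  a_k=9  p_k/q_k = 9/1
k=1  a_k=3  p_k/q_k = 28/3
(x₁, y₁) = (28, 3);  28² − 87·3² = 1 ✓
(28+3√87)^2 = 1567 + 168√87
(28+3√87)^3 = 87724 + 9405√87
(28+3√87)^4 = 4910977 + 526512√87

28 3
1567 168
87724 9405
4910977 526512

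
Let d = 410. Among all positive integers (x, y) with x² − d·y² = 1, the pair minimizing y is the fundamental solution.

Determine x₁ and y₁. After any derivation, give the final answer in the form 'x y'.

81 4

√410 = [20; 4,40, …], period ℓ=2 (even) → k=1
k=0  a_k=20  p_k/q_k = 20/1
k=1  a_k=4  p_k/q_k = 81/4
(x₁, y₁) = (81, 4);  81² − 410·4² = 1 ✓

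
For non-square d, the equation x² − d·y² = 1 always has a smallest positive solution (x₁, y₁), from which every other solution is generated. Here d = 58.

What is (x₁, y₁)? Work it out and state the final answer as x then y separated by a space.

√58 → a₀=7, period (1,1,1,1,1,1,14); ℓ=7 odd so k=13
i=0: a=7 ⇒ p=7, q=1
i=1: a=1 ⇒ p=8, q=1
…
i=3: a=1 ⇒ p=23, q=3
…
i=5: a=1 ⇒ p=61, q=8
…
i=7: a=14 ⇒ p=1447, q=190
i=8: a=1 ⇒ p=1546, q=203
i=9: a=1 ⇒ p=2993, q=393
i=10: a=1 ⇒ p=4539, q=596
i=11: a=1 ⇒ p=7532, q=989
i=12: a=1 ⇒ p=12071, q=1585
i=13: a=1 ⇒ p=19603, q=2574
fundamental: x₁=19603, y₁=2574  (since 384277609 − 58·6625476 = 1)

19603 2574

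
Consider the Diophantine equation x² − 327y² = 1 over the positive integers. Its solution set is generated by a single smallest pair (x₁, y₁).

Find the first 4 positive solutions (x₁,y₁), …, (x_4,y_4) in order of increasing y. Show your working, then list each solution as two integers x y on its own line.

217 12
94177 5208
40872601 2260260
17738614657 980947632

d=327: √d = [18; 12,36] (ℓ=2, even), read p_1/q_1
k=0  a_k=18  p_k/q_k = 18/1
k=1  a_k=12  p_k/q_k = 217/12
(x₁, y₁) = (217, 12);  217² − 327·12² = 1 ✓
(x_2, y_2) = (217·217 + 327·12·12, 217·12 + 12·217) = (94177, 5208)
(x_3, y_3) = (217·94177 + 327·12·5208, 217·5208 + 12·94177) = (40872601, 2260260)
(x_4, y_4) = (217·40872601 + 327·12·2260260, 217·2260260 + 12·40872601) = (17738614657, 980947632)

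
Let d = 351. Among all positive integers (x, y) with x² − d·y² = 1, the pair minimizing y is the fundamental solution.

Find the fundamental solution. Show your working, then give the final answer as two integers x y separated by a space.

[18; 1,2,1,3,2,2,2,3,1,2,1,36] for √351; ℓ=12 ⇒ convergent index 11
k=0  a_k=18  p_k/q_k = 18/1
…
k=3  a_k=1  p_k/q_k = 75/4
k=4  a_k=3  p_k/q_k = 281/15
…
k=6  a_k=2  p_k/q_k = 1555/83
k=7  a_k=2  p_k/q_k = 3747/200
…
k=10  a_k=2  p_k/q_k = 45882/2449
k=11  a_k=1  p_k/q_k = 62425/3332
→ (62425, 3332).  Check: 62425²=3896880625, 351·3332²=3896880624, difference 1.

62425 3332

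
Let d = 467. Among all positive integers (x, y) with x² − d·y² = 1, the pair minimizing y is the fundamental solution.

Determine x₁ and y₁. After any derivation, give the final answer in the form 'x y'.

[21; 1,1,1,1,3,…,1,1,42] for √467; ℓ=14 ⇒ convergent index 13
i=0: a=21 ⇒ p=21, q=1
…
i=2: a=1 ⇒ p=43, q=2
i=3: a=1 ⇒ p=65, q=3
i=4: a=1 ⇒ p=108, q=5
…
i=6: a=3 ⇒ p=1275, q=59
…
i=8: a=3 ⇒ p=82767, q=3830
…
i=10: a=1 ⇒ p=358232, q=16577
i=11: a=1 ⇒ p=633697, q=29324
i=12: a=1 ⇒ p=991929, q=45901
i=13: a=1 ⇒ p=1625626, q=75225
fundamental: x₁=1625626, y₁=75225  (since 2642659891876 − 467·5658800625 = 1)

1625626 75225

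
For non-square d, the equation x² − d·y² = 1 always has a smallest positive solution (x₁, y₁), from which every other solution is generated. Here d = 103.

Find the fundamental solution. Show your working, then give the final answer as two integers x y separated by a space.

d=103: √d = [10; 6,1,2,1,1,9,1,1,2,1,6,20] (ℓ=12, even), read p_11/q_11
step 0: (10, 1)  from 10·(1,0) + (0,1)
step 1: (61, 6)  from 6·(10,1) + (1,0)
…
step 3: (203, 20)  from 2·(71,7) + (61,6)
step 4: (274, 27)  from 1·(203,20) + (71,7)
step 5: (477, 47)  from 1·(274,27) + (203,20)
…
step 8: (9611, 947)  from 1·(5044,497) + (4567,450)
…
step 10: (33877, 3338)  from 1·(24266,2391) + (9611,947)
step 11: (227528, 22419)  from 6·(33877,3338) + (24266,2391)
→ (227528, 22419).  Check: 227528²=51768990784, 103·22419²=51768990783, difference 1.

227528 22419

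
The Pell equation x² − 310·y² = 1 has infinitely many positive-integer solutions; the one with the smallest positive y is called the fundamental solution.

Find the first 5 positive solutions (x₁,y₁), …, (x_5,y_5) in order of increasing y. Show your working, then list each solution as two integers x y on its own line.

848719 48204
1440647881921 81823301352
2445410459391369679 138889981000287972
4150932639366927117300481 235757131569084991314384
7045950797499272621676902497999 400183113896225599505705060220

√310 = [17; 1,1,1,1,5,…,1,1,34, …], period ℓ=16 (even) → k=15
a_0=17:  p_0=17·1+0=17,  q_0=17·0+1=1
…
a_4=1:  p_4=1·53+35=88,  q_4=1·3+2=5
a_5=5:  p_5=5·88+53=493,  q_5=5·5+3=28
a_6=3:  p_6=3·493+88=1567,  q_6=3·28+5=89
a_7=1:  p_7=1·1567+493=2060,  q_7=1·89+28=117
a_8=2:  p_8=2·2060+1567=5687,  q_8=2·117+89=323
a_9=1:  p_9=1·5687+2060=7747,  q_9=1·323+117=440
a_10=3:  p_10=3·7747+5687=28928,  q_10=3·440+323=1643
…
a_12=1:  p_12=1·152387+28928=181315,  q_12=1·8655+1643=10298
a_13=1:  p_13=1·181315+152387=333702,  q_13=1·10298+8655=18953
a_14=1:  p_14=1·333702+181315=515017,  q_14=1·18953+10298=29251
a_15=1:  p_15=1·515017+333702=848719,  q_15=1·29251+18953=48204
(x₁, y₁) = (848719, 48204);  848719² − 310·48204² = 1 ✓
(x_2, y_2) = (848719·848719 + 310·48204·48204, 848719·48204 + 48204·848719) = (1440647881921, 81823301352)
(x_3, y_3) = (848719·1440647881921 + 310·48204·81823301352, 848719·81823301352 + 48204·1440647881921) = (2445410459391369679, 138889981000287972)
(x_4, y_4) = (848719·2445410459391369679 + 310·48204·138889981000287972, 848719·138889981000287972 + 48204·2445410459391369679) = (4150932639366927117300481, 235757131569084991314384)
(x_5, y_5) = (848719·4150932639366927117300481 + 310·48204·235757131569084991314384, 848719·235757131569084991314384 + 48204·4150932639366927117300481) = (7045950797499272621676902497999, 400183113896225599505705060220)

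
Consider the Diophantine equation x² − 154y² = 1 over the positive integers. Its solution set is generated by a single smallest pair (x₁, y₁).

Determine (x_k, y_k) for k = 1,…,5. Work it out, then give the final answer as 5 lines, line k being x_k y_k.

√154 = [12; 2,2,3,1,2,1,3,2,2,24, …], period ℓ=10 (even) → k=9
a_0=12:  p_0=12·1+0=12,  q_0=12·0+1=1
…
a_3=3:  p_3=3·62+25=211,  q_3=3·5+2=17
a_4=1:  p_4=1·211+62=273,  q_4=1·17+5=22
a_5=2:  p_5=2·273+211=757,  q_5=2·22+17=61
…
a_8=2:  p_8=2·3847+1030=8724,  q_8=2·310+83=703
a_9=2:  p_9=2·8724+3847=21295,  q_9=2·703+310=1716
(x₁, y₁) = (21295, 1716);  21295² − 154·1716² = 1 ✓
k=2:  x_2 = 21295·21295+154·1716·1716 = 906954049,  y_2 = 21295·1716+1716·21295 = 73084440
k=3:  x_3 = 21295·906954049+154·1716·73084440 = 38627172925615,  y_3 = 21295·73084440+1716·906954049 = 3112666297884
k=4:  x_4 = 21295·38627172925615+154·1716·3112666297884 = 1645131293994988801,  y_4 = 21295·3112666297884+1716·38627172925615 = 132568457553795120
k=5:  x_5 = 21295·1645131293994988801+154·1716·132568457553795120 = 70066141772619400108975,  y_5 = 21295·132568457553795120+1716·1645131293994988801 = 5646090604103467862916

21295 1716
906954049 73084440
38627172925615 3112666297884
1645131293994988801 132568457553795120
70066141772619400108975 5646090604103467862916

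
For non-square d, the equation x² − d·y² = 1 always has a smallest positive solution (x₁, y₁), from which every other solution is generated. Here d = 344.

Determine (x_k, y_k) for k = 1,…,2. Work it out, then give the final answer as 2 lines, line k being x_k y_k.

[18; 1,1,4,1,3,1,4,1,1,36] for √344; ℓ=10 ⇒ convergent index 9
step 0: (18, 1)  from 18·(1,0) + (0,1)
step 1: (19, 1)  from 1·(18,1) + (1,0)
step 2: (37, 2)  from 1·(19,1) + (18,1)
step 3: (167, 9)  from 4·(37,2) + (19,1)
step 4: (204, 11)  from 1·(167,9) + (37,2)
step 5: (779, 42)  from 3·(204,11) + (167,9)
step 6: (983, 53)  from 1·(779,42) + (204,11)
step 7: (4711, 254)  from 4·(983,53) + (779,42)
step 8: (5694, 307)  from 1·(4711,254) + (983,53)
step 9: (10405, 561)  from 1·(5694,307) + (4711,254)
fundamental: x₁=10405, y₁=561  (since 108264025 − 344·314721 = 1)
(10405+561√344)^2 = 216528049 + 11674410√344

10405 561
216528049 11674410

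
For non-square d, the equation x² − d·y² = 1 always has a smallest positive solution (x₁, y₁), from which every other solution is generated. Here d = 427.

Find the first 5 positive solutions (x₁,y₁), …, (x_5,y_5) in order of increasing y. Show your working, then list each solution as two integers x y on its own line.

√427 = [20; 1,1,1,40, …], period ℓ=4 (even) → k=3
a_0=20:  p_0=20·1+0=20,  q_0=20·0+1=1
…
a_2=1:  p_2=1·21+20=41,  q_2=1·1+1=2
a_3=1:  p_3=1·41+21=62,  q_3=1·2+1=3
fundamental: x₁=62, y₁=3  (since 3844 − 427·9 = 1)
n=2: (62,3)∘(62,3) = (62·62+427·3·3, 62·3+3·62) = (7687,372)
n=3: (7687,372)∘(62,3) = (62·7687+427·3·372, 62·372+3·7687) = (953126,46125)
n=4: (953126,46125)∘(62,3) = (62·953126+427·3·46125, 62·46125+3·953126) = (118179937,5719128)
n=5: (118179937,5719128)∘(62,3) = (62·118179937+427·3·5719128, 62·5719128+3·118179937) = (14653359062,709125747)

62 3
7687 372
953126 46125
118179937 5719128
14653359062 709125747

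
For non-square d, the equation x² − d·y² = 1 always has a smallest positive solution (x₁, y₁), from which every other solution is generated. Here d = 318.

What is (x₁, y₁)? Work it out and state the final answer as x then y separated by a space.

√318 → a₀=17, period (1,4,1,34); ℓ=4 even so k=3
step 0: (17, 1)  from 17·(1,0) + (0,1)
step 1: (18, 1)  from 1·(17,1) + (1,0)
step 2: (89, 5)  from 4·(18,1) + (17,1)
step 3: (107, 6)  from 1·(89,5) + (18,1)
→ (107, 6).  Check: 107²=11449, 318·6²=11448, difference 1.

107 6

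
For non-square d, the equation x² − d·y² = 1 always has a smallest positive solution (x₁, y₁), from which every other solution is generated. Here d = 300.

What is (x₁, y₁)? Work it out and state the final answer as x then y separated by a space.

1351 78

√300 = [17; 3,8,3,34, …], period ℓ=4 (even) → k=3
step 0: (17, 1)  from 17·(1,0) + (0,1)
step 1: (52, 3)  from 3·(17,1) + (1,0)
step 2: (433, 25)  from 8·(52,3) + (17,1)
step 3: (1351, 78)  from 3·(433,25) + (52,3)
fundamental: x₁=1351, y₁=78  (since 1825201 − 300·6084 = 1)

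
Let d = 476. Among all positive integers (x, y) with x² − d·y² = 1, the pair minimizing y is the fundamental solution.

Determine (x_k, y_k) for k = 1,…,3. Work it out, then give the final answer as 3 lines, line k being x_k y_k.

d=476: √d = [21; 1,4,2,10,2,4,1,42] (ℓ=8, even), read p_7/q_7
step 0: (21, 1)  from 21·(1,0) + (0,1)
step 1: (22, 1)  from 1·(21,1) + (1,0)
…
step 5: (5258, 241)  from 2·(2509,115) + (240,11)
step 6: (23541, 1079)  from 4·(5258,241) + (2509,115)
step 7: (28799, 1320)  from 1·(23541,1079) + (5258,241)
→ (28799, 1320).  Check: 28799²=829382401, 476·1320²=829382400, difference 1.
(28799+1320√476)^2 = 1658764801 + 76029360√476
(28799+1320√476)^3 = 95541534979199 + 4379139075960√476

28799 1320
1658764801 76029360
95541534979199 4379139075960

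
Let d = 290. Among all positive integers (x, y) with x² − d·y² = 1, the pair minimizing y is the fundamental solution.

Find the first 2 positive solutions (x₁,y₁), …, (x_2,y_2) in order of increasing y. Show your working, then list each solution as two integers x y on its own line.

√290 = [17; 34, …], period ℓ=1 (odd) → k=1
a_0=17:  p_0=17·1+0=17,  q_0=17·0+1=1
a_1=34:  p_1=34·17+1=579,  q_1=34·1+0=34
→ (579, 34).  Check: 579²=335241, 290·34²=335240, difference 1.
k=2:  x_2 = 579·579+290·34·34 = 670481,  y_2 = 579·34+34·579 = 39372

579 34
670481 39372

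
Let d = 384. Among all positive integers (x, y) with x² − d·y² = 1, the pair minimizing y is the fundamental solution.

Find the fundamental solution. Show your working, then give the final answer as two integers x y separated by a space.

4801 245

√384 = [19; 1,1,2,9,2,1,1,38, …], period ℓ=8 (even) → k=7
step 0: (19, 1)  from 19·(1,0) + (0,1)
…
step 2: (39, 2)  from 1·(20,1) + (19,1)
step 3: (98, 5)  from 2·(39,2) + (20,1)
…
step 6: (2861, 146)  from 1·(1940,99) + (921,47)
step 7: (4801, 245)  from 1·(2861,146) + (1940,99)
→ (4801, 245).  Check: 4801²=23049601, 384·245²=23049600, difference 1.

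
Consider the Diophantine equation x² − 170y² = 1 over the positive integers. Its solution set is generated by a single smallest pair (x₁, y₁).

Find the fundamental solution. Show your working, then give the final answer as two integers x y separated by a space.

339 26

√170 → a₀=13, period (26); ℓ=1 odd so k=1
a_0=13:  p_0=13·1+0=13,  q_0=13·0+1=1
a_1=26:  p_1=26·13+1=339,  q_1=26·1+0=26
→ (339, 26).  Check: 339²=114921, 170·26²=114920, difference 1.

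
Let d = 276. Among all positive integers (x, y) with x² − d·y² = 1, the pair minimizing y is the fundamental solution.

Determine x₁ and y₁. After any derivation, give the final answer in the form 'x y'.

7775 468

[16; 1,1,1,1,2,2,2,1,1,1,1,32] for √276; ℓ=12 ⇒ convergent index 11
i=0: a=16 ⇒ p=16, q=1
i=1: a=1 ⇒ p=17, q=1
…
i=3: a=1 ⇒ p=50, q=3
i=4: a=1 ⇒ p=83, q=5
…
i=7: a=2 ⇒ p=1246, q=75
…
i=10: a=1 ⇒ p=4768, q=287
i=11: a=1 ⇒ p=7775, q=468
fundamental: x₁=7775, y₁=468  (since 60450625 − 276·219024 = 1)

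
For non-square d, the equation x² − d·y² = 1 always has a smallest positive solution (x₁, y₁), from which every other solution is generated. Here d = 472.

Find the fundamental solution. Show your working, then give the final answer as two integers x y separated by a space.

306917 14127

d=472: √d = [21; 1,2,1,1,1,…,2,1,42] (ℓ=14, even), read p_13/q_13
a_0=21:  p_0=21·1+0=21,  q_0=21·0+1=1
a_1=1:  p_1=1·21+1=22,  q_1=1·1+0=1
a_2=2:  p_2=2·22+21=65,  q_2=2·1+1=3
a_3=1:  p_3=1·65+22=87,  q_3=1·3+1=4
…
a_5=1:  p_5=1·152+87=239,  q_5=1·7+4=11
a_6=4:  p_6=4·239+152=1108,  q_6=4·11+7=51
…
a_8=4:  p_8=4·5779+1108=24224,  q_8=4·266+51=1115
…
a_12=2:  p_12=2·84230+54227=222687,  q_12=2·3877+2496=10250
a_13=1:  p_13=1·222687+84230=306917,  q_13=1·10250+3877=14127
→ (306917, 14127).  Check: 306917²=94198044889, 472·14127²=94198044888, difference 1.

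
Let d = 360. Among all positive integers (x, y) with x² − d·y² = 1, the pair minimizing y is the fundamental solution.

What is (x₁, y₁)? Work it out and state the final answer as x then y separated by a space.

[18; 1,36] for √360; ℓ=2 ⇒ convergent index 1
step 0: (18, 1)  from 18·(1,0) + (0,1)
step 1: (19, 1)  from 1·(18,1) + (1,0)
→ (19, 1).  Check: 19²=361, 360·1²=360, difference 1.

19 1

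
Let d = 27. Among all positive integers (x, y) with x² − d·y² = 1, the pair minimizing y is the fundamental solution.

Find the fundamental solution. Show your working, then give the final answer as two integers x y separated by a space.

√27 = [5; 5,10, …], period ℓ=2 (even) → k=1
i=0: a=5 ⇒ p=5, q=1
i=1: a=5 ⇒ p=26, q=5
(x₁, y₁) = (26, 5);  26² − 27·5² = 1 ✓

26 5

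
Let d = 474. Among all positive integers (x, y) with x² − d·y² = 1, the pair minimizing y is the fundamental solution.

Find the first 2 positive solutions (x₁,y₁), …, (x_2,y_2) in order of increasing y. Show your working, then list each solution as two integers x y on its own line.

193549 8890
74922430801 3441301220

[21; 1,3,2,1,1,…,3,1,42] for √474; ℓ=14 ⇒ convergent index 13
k=0  a_k=21  p_k/q_k = 21/1
k=1  a_k=1  p_k/q_k = 22/1
…
k=4  a_k=1  p_k/q_k = 283/13
k=5  a_k=1  p_k/q_k = 479/22
…
k=7  a_k=6  p_k/q_k = 5051/232
…
k=10  a_k=1  p_k/q_k = 16677/766
k=11  a_k=2  p_k/q_k = 44218/2031
k=12  a_k=3  p_k/q_k = 149331/6859
k=13  a_k=1  p_k/q_k = 193549/8890
→ (193549, 8890).  Check: 193549²=37461215401, 474·8890²=37461215400, difference 1.
k=2:  x_2 = 193549·193549+474·8890·8890 = 74922430801,  y_2 = 193549·8890+8890·193549 = 3441301220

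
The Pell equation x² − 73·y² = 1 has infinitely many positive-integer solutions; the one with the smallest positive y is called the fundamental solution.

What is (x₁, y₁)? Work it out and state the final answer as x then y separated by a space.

2281249 267000

[8; 1,1,5,5,1,1,16] for √73; ℓ=7 ⇒ convergent index 13
i=0: a=8 ⇒ p=8, q=1
i=1: a=1 ⇒ p=9, q=1
i=2: a=1 ⇒ p=17, q=2
…
i=5: a=1 ⇒ p=581, q=68
i=6: a=1 ⇒ p=1068, q=125
i=7: a=16 ⇒ p=17669, q=2068
i=8: a=1 ⇒ p=18737, q=2193
i=9: a=1 ⇒ p=36406, q=4261
…
i=11: a=5 ⇒ p=1040241, q=121751
i=12: a=1 ⇒ p=1241008, q=145249
i=13: a=1 ⇒ p=2281249, q=267000
fundamental: x₁=2281249, y₁=267000  (since 5204097000001 − 73·71289000000 = 1)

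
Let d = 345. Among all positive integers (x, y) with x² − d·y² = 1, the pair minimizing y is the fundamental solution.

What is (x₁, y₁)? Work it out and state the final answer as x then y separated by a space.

6761 364

√345 → a₀=18, period (1,1,2,1,6,1,2,1,1,36); ℓ=10 even so k=9
i=0: a=18 ⇒ p=18, q=1
i=1: a=1 ⇒ p=19, q=1
i=2: a=1 ⇒ p=37, q=2
…
i=5: a=6 ⇒ p=873, q=47
…
i=8: a=1 ⇒ p=3882, q=209
i=9: a=1 ⇒ p=6761, q=364
(x₁, y₁) = (6761, 364);  6761² − 345·364² = 1 ✓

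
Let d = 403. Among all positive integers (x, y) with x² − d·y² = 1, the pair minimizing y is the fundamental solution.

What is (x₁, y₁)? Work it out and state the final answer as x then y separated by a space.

d=403: √d = [20; 13,2,1,3,1,3,1,2,13,40] (ℓ=10, even), read p_9/q_9
a_0=20:  p_0=20·1+0=20,  q_0=20·0+1=1
…
a_4=3:  p_4=3·803+542=2951,  q_4=3·40+27=147
a_5=1:  p_5=1·2951+803=3754,  q_5=1·147+40=187
a_6=3:  p_6=3·3754+2951=14213,  q_6=3·187+147=708
…
a_8=2:  p_8=2·17967+14213=50147,  q_8=2·895+708=2498
a_9=13:  p_9=13·50147+17967=669878,  q_9=13·2498+895=33369
→ (669878, 33369).  Check: 669878²=448736534884, 403·33369²=448736534883, difference 1.

669878 33369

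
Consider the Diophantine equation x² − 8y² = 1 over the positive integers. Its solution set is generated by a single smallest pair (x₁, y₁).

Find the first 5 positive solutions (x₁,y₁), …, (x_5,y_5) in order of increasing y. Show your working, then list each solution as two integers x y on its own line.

√8 → a₀=2, period (1,4); ℓ=2 even so k=1
k=0  a_k=2  p_k/q_k = 2/1
k=1  a_k=1  p_k/q_k = 3/1
→ (3, 1).  Check: 3²=9, 8·1²=8, difference 1.
k=2:  x_2 = 3·3+8·1·1 = 17,  y_2 = 3·1+1·3 = 6
k=3:  x_3 = 3·17+8·1·6 = 99,  y_3 = 3·6+1·17 = 35
k=4:  x_4 = 3·99+8·1·35 = 577,  y_4 = 3·35+1·99 = 204
k=5:  x_5 = 3·577+8·1·204 = 3363,  y_5 = 3·204+1·577 = 1189

3 1
17 6
99 35
577 204
3363 1189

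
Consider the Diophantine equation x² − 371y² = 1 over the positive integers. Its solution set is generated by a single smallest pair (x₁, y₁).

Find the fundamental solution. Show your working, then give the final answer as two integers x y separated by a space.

√371 = [19; 3,1,4,1,3,38, …], period ℓ=6 (even) → k=5
k=0  a_k=19  p_k/q_k = 19/1
k=1  a_k=3  p_k/q_k = 58/3
…
k=4  a_k=1  p_k/q_k = 443/23
k=5  a_k=3  p_k/q_k = 1695/88
(x₁, y₁) = (1695, 88);  1695² − 371·88² = 1 ✓

1695 88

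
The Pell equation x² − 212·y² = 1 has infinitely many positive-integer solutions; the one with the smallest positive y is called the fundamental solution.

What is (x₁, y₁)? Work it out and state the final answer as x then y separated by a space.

√212 → a₀=14, period (1,1,3,1,1,…,1,1,28); ℓ=14 even so k=13
a_0=14:  p_0=14·1+0=14,  q_0=14·0+1=1
a_1=1:  p_1=1·14+1=15,  q_1=1·1+0=1
…
a_3=3:  p_3=3·29+15=102,  q_3=3·2+1=7
…
a_11=3:  p_11=3·7979+5198=29135,  q_11=3·548+357=2001
a_12=1:  p_12=1·29135+7979=37114,  q_12=1·2001+548=2549
a_13=1:  p_13=1·37114+29135=66249,  q_13=1·2549+2001=4550
(x₁, y₁) = (66249, 4550);  66249² − 212·4550² = 1 ✓

66249 4550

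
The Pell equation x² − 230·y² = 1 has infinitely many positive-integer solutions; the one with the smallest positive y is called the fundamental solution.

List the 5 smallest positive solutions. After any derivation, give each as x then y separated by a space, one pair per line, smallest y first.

√230 = [15; 6,30, …], period ℓ=2 (even) → k=1
i=0: a=15 ⇒ p=15, q=1
i=1: a=6 ⇒ p=91, q=6
(x₁, y₁) = (91, 6);  91² − 230·6² = 1 ✓
k=2:  x_2 = 91·91+230·6·6 = 16561,  y_2 = 91·6+6·91 = 1092
k=3:  x_3 = 91·16561+230·6·1092 = 3014011,  y_3 = 91·1092+6·16561 = 198738
k=4:  x_4 = 91·3014011+230·6·198738 = 548533441,  y_4 = 91·198738+6·3014011 = 36169224
k=5:  x_5 = 91·548533441+230·6·36169224 = 99830072251,  y_5 = 91·36169224+6·548533441 = 6582600030

91 6
16561 1092
3014011 198738
548533441 36169224
99830072251 6582600030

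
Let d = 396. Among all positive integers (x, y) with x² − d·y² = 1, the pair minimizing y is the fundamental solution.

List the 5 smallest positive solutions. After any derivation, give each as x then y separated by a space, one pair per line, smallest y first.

√396 → a₀=19, period (1,8,1,38); ℓ=4 even so k=3
a_0=19:  p_0=19·1+0=19,  q_0=19·0+1=1
a_1=1:  p_1=1·19+1=20,  q_1=1·1+0=1
a_2=8:  p_2=8·20+19=179,  q_2=8·1+1=9
a_3=1:  p_3=1·179+20=199,  q_3=1·9+1=10
fundamental: x₁=199, y₁=10  (since 39601 − 396·100 = 1)
(x_2, y_2) = (199·199 + 396·10·10, 199·10 + 10·199) = (79201, 3980)
(x_3, y_3) = (199·79201 + 396·10·3980, 199·3980 + 10·79201) = (31521799, 1584030)
(x_4, y_4) = (199·31521799 + 396·10·1584030, 199·1584030 + 10·31521799) = (12545596801, 630439960)
(x_5, y_5) = (199·12545596801 + 396·10·630439960, 199·630439960 + 10·12545596801) = (4993116004999, 250913520050)

199 10
79201 3980
31521799 1584030
12545596801 630439960
4993116004999 250913520050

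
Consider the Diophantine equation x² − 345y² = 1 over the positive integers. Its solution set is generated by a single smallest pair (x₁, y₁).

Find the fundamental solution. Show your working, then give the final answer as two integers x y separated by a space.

6761 364

√345 → a₀=18, period (1,1,2,1,6,1,2,1,1,36); ℓ=10 even so k=9
k=0  a_k=18  p_k/q_k = 18/1
k=1  a_k=1  p_k/q_k = 19/1
k=2  a_k=1  p_k/q_k = 37/2
k=3  a_k=2  p_k/q_k = 93/5
…
k=5  a_k=6  p_k/q_k = 873/47
k=6  a_k=1  p_k/q_k = 1003/54
k=7  a_k=2  p_k/q_k = 2879/155
k=8  a_k=1  p_k/q_k = 3882/209
k=9  a_k=1  p_k/q_k = 6761/364
→ (6761, 364).  Check: 6761²=45711121, 345·364²=45711120, difference 1.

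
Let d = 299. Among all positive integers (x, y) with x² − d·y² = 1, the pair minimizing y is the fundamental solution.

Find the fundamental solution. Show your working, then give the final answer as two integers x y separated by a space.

415 24

√299 = [17; 3,2,3,34, …], period ℓ=4 (even) → k=3
k=0  a_k=17  p_k/q_k = 17/1
…
k=2  a_k=2  p_k/q_k = 121/7
k=3  a_k=3  p_k/q_k = 415/24
(x₁, y₁) = (415, 24);  415² − 299·24² = 1 ✓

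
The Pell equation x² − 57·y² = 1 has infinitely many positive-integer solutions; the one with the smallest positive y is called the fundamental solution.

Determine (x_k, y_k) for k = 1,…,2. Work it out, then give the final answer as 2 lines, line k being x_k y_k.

[7; 1,1,4,1,1,14] for √57; ℓ=6 ⇒ convergent index 5
i=0: a=7 ⇒ p=7, q=1
i=1: a=1 ⇒ p=8, q=1
i=2: a=1 ⇒ p=15, q=2
i=3: a=4 ⇒ p=68, q=9
i=4: a=1 ⇒ p=83, q=11
i=5: a=1 ⇒ p=151, q=20
fundamental: x₁=151, y₁=20  (since 22801 − 57·400 = 1)
n=2: (151,20)∘(151,20) = (151·151+57·20·20, 151·20+20·151) = (45601,6040)

151 20
45601 6040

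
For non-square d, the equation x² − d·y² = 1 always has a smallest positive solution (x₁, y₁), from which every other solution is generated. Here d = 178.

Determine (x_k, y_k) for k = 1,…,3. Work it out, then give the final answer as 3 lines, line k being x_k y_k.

1601 120
5126401 384240
16414734401 1230336360

√178 = [13; 2,1,12,1,2,26, …], period ℓ=6 (even) → k=5
i=0: a=13 ⇒ p=13, q=1
…
i=3: a=12 ⇒ p=507, q=38
i=4: a=1 ⇒ p=547, q=41
i=5: a=2 ⇒ p=1601, q=120
→ (1601, 120).  Check: 1601²=2563201, 178·120²=2563200, difference 1.
k=2:  x_2 = 1601·1601+178·120·120 = 5126401,  y_2 = 1601·120+120·1601 = 384240
k=3:  x_3 = 1601·5126401+178·120·384240 = 16414734401,  y_3 = 1601·384240+120·5126401 = 1230336360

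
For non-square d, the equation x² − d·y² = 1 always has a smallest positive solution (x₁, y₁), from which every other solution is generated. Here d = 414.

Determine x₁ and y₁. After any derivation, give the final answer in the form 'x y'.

24335 1196

√414 → a₀=20, period (2,1,7,2,7,1,2,40); ℓ=8 even so k=7
a_0=20:  p_0=20·1+0=20,  q_0=20·0+1=1
…
a_2=1:  p_2=1·41+20=61,  q_2=1·2+1=3
…
a_6=1:  p_6=1·7447+997=8444,  q_6=1·366+49=415
a_7=2:  p_7=2·8444+7447=24335,  q_7=2·415+366=1196
fundamental: x₁=24335, y₁=1196  (since 592192225 − 414·1430416 = 1)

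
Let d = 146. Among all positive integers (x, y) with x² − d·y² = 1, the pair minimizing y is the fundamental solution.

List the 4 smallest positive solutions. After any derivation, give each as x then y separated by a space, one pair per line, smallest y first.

145 12
42049 3480
12194065 1009188
3536236801 292661040

√146 = [12; 12,24, …], period ℓ=2 (even) → k=1
step 0: (12, 1)  from 12·(1,0) + (0,1)
step 1: (145, 12)  from 12·(12,1) + (1,0)
fundamental: x₁=145, y₁=12  (since 21025 − 146·144 = 1)
k=2:  x_2 = 145·145+146·12·12 = 42049,  y_2 = 145·12+12·145 = 3480
k=3:  x_3 = 145·42049+146·12·3480 = 12194065,  y_3 = 145·3480+12·42049 = 1009188
k=4:  x_4 = 145·12194065+146·12·1009188 = 3536236801,  y_4 = 145·1009188+12·12194065 = 292661040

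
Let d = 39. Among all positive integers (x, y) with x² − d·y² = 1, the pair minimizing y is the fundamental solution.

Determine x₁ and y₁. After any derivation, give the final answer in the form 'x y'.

25 4

√39 → a₀=6, period (4,12); ℓ=2 even so k=1
i=0: a=6 ⇒ p=6, q=1
i=1: a=4 ⇒ p=25, q=4
→ (25, 4).  Check: 25²=625, 39·4²=624, difference 1.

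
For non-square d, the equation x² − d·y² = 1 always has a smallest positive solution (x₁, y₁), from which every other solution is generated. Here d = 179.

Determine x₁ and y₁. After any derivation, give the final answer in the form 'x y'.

4190210 313191

√179 → a₀=13, period (2,1,1,1,3,…,1,2,26); ℓ=14 even so k=13
a_0=13:  p_0=13·1+0=13,  q_0=13·0+1=1
…
a_4=1:  p_4=1·67+40=107,  q_4=1·5+3=8
…
a_6=5:  p_6=5·388+107=2047,  q_6=5·29+8=153
a_7=13:  p_7=13·2047+388=26999,  q_7=13·153+29=2018
…
a_9=3:  p_9=3·137042+26999=438125,  q_9=3·10243+2018=32747
…
a_11=1:  p_11=1·575167+438125=1013292,  q_11=1·42990+32747=75737
a_12=1:  p_12=1·1013292+575167=1588459,  q_12=1·75737+42990=118727
a_13=2:  p_13=2·1588459+1013292=4190210,  q_13=2·118727+75737=313191
fundamental: x₁=4190210, y₁=313191  (since 17557859844100 − 179·98088602481 = 1)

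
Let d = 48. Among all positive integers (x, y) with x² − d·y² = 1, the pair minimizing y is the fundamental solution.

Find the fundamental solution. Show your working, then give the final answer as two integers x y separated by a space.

[6; 1,12] for √48; ℓ=2 ⇒ convergent index 1
step 0: (6, 1)  from 6·(1,0) + (0,1)
step 1: (7, 1)  from 1·(6,1) + (1,0)
→ (7, 1).  Check: 7²=49, 48·1²=48, difference 1.

7 1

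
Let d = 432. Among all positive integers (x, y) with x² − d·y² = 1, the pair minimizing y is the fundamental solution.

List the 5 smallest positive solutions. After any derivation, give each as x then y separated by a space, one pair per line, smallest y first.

1351 65
3650401 175630
9863382151 474552195
26650854921601 1282239855260
72010600134783751 3464611614360325

d=432: √d = [20; 1,3,1,1,1,3,1,40] (ℓ=8, even), read p_7/q_7
step 0: (20, 1)  from 20·(1,0) + (0,1)
step 1: (21, 1)  from 1·(20,1) + (1,0)
step 2: (83, 4)  from 3·(21,1) + (20,1)
…
step 4: (187, 9)  from 1·(104,5) + (83,4)
…
step 6: (1060, 51)  from 3·(291,14) + (187,9)
step 7: (1351, 65)  from 1·(1060,51) + (291,14)
(x₁, y₁) = (1351, 65);  1351² − 432·65² = 1 ✓
n=2: (1351,65)∘(1351,65) = (1351·1351+432·65·65, 1351·65+65·1351) = (3650401,175630)
n=3: (3650401,175630)∘(1351,65) = (1351·3650401+432·65·175630, 1351·175630+65·3650401) = (9863382151,474552195)
n=4: (9863382151,474552195)∘(1351,65) = (1351·9863382151+432·65·474552195, 1351·474552195+65·9863382151) = (26650854921601,1282239855260)
n=5: (26650854921601,1282239855260)∘(1351,65) = (1351·26650854921601+432·65·1282239855260, 1351·1282239855260+65·26650854921601) = (72010600134783751,3464611614360325)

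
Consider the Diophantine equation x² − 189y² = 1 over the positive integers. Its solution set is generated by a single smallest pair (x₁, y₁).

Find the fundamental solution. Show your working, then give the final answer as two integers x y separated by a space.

d=189: √d = [13; 1,2,1,26] (ℓ=4, even), read p_3/q_3
step 0: (13, 1)  from 13·(1,0) + (0,1)
…
step 2: (41, 3)  from 2·(14,1) + (13,1)
step 3: (55, 4)  from 1·(41,3) + (14,1)
fundamental: x₁=55, y₁=4  (since 3025 − 189·16 = 1)

55 4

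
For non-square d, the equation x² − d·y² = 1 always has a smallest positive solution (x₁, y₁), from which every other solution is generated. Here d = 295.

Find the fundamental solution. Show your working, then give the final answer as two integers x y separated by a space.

2024999 117900

√295 → a₀=17, period (5,1,2,3,2,6,2,3,2,1,5,34); ℓ=12 even so k=11
i=0: a=17 ⇒ p=17, q=1
i=1: a=5 ⇒ p=86, q=5
i=2: a=1 ⇒ p=103, q=6
…
i=8: a=3 ⇒ p=108103, q=6294
i=9: a=2 ⇒ p=247414, q=14405
i=10: a=1 ⇒ p=355517, q=20699
i=11: a=5 ⇒ p=2024999, q=117900
(x₁, y₁) = (2024999, 117900);  2024999² − 295·117900² = 1 ✓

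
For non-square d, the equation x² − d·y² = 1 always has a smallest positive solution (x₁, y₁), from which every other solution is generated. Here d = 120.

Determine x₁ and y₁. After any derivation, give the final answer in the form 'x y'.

√120 → a₀=10, period (1,20); ℓ=2 even so k=1
i=0: a=10 ⇒ p=10, q=1
i=1: a=1 ⇒ p=11, q=1
fundamental: x₁=11, y₁=1  (since 121 − 120·1 = 1)

11 1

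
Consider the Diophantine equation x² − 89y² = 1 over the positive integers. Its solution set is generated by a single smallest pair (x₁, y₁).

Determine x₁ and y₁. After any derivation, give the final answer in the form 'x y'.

[9; 2,3,3,2,18] for √89; ℓ=5 ⇒ convergent index 9
k=0  a_k=9  p_k/q_k = 9/1
…
k=8  a_k=3  p_k/q_k = 216991/23001
k=9  a_k=2  p_k/q_k = 500001/53000
fundamental: x₁=500001, y₁=53000  (since 250001000001 − 89·2809000000 = 1)

500001 53000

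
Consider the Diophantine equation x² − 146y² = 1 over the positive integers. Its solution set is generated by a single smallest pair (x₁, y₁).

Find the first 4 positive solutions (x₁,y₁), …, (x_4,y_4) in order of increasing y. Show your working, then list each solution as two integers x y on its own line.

145 12
42049 3480
12194065 1009188
3536236801 292661040

√146 → a₀=12, period (12,24); ℓ=2 even so k=1
a_0=12:  p_0=12·1+0=12,  q_0=12·0+1=1
a_1=12:  p_1=12·12+1=145,  q_1=12·1+0=12
fundamental: x₁=145, y₁=12  (since 21025 − 146·144 = 1)
(145+12√146)^2 = 42049 + 3480√146
(145+12√146)^3 = 12194065 + 1009188√146
(145+12√146)^4 = 3536236801 + 292661040√146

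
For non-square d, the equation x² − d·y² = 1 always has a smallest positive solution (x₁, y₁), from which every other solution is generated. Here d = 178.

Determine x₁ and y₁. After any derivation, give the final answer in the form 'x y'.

[13; 2,1,12,1,2,26] for √178; ℓ=6 ⇒ convergent index 5
i=0: a=13 ⇒ p=13, q=1
i=1: a=2 ⇒ p=27, q=2
…
i=3: a=12 ⇒ p=507, q=38
i=4: a=1 ⇒ p=547, q=41
i=5: a=2 ⇒ p=1601, q=120
fundamental: x₁=1601, y₁=120  (since 2563201 − 178·14400 = 1)

1601 120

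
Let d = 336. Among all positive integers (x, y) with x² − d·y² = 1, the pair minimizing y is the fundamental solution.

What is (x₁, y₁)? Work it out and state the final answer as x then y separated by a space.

√336 = [18; 3,36, …], period ℓ=2 (even) → k=1
step 0: (18, 1)  from 18·(1,0) + (0,1)
step 1: (55, 3)  from 3·(18,1) + (1,0)
(x₁, y₁) = (55, 3);  55² − 336·3² = 1 ✓

55 3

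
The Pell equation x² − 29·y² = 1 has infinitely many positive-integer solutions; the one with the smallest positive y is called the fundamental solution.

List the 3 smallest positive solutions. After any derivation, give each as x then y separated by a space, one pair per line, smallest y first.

√29 → a₀=5, period (2,1,1,2,10); ℓ=5 odd so k=9
k=0  a_k=5  p_k/q_k = 5/1
…
k=2  a_k=1  p_k/q_k = 16/3
k=3  a_k=1  p_k/q_k = 27/5
k=4  a_k=2  p_k/q_k = 70/13
k=5  a_k=10  p_k/q_k = 727/135
k=6  a_k=2  p_k/q_k = 1524/283
…
k=8  a_k=1  p_k/q_k = 3775/701
k=9  a_k=2  p_k/q_k = 9801/1820
fundamental: x₁=9801, y₁=1820  (since 96059601 − 29·3312400 = 1)
(9801+1820√29)^2 = 192119201 + 35675640√29
(9801+1820√29)^3 = 3765920568201 + 699313893460√29

9801 1820
192119201 35675640
3765920568201 699313893460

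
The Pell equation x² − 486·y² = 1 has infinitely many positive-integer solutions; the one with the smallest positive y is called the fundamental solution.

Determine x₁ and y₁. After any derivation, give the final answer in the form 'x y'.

485 22

√486 = [22; 22,44, …], period ℓ=2 (even) → k=1
a_0=22:  p_0=22·1+0=22,  q_0=22·0+1=1
a_1=22:  p_1=22·22+1=485,  q_1=22·1+0=22
(x₁, y₁) = (485, 22);  485² − 486·22² = 1 ✓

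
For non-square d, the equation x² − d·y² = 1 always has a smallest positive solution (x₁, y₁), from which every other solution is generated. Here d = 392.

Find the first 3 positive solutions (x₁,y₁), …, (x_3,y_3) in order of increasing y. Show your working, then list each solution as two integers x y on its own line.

99 5
19601 990
3880899 196015

d=392: √d = [19; 1,3,1,38] (ℓ=4, even), read p_3/q_3
step 0: (19, 1)  from 19·(1,0) + (0,1)
step 1: (20, 1)  from 1·(19,1) + (1,0)
step 2: (79, 4)  from 3·(20,1) + (19,1)
step 3: (99, 5)  from 1·(79,4) + (20,1)
(x₁, y₁) = (99, 5);  99² − 392·5² = 1 ✓
k=2:  x_2 = 99·99+392·5·5 = 19601,  y_2 = 99·5+5·99 = 990
k=3:  x_3 = 99·19601+392·5·990 = 3880899,  y_3 = 99·990+5·19601 = 196015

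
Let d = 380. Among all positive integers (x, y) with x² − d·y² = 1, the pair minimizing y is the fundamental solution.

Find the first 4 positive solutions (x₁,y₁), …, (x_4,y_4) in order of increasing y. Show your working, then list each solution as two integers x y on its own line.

39 2
3041 156
237159 12166
18495361 948792

√380 = [19; 2,38, …], period ℓ=2 (even) → k=1
i=0: a=19 ⇒ p=19, q=1
i=1: a=2 ⇒ p=39, q=2
fundamental: x₁=39, y₁=2  (since 1521 − 380·4 = 1)
(39+2√380)^2 = 3041 + 156√380
(39+2√380)^3 = 237159 + 12166√380
(39+2√380)^4 = 18495361 + 948792√380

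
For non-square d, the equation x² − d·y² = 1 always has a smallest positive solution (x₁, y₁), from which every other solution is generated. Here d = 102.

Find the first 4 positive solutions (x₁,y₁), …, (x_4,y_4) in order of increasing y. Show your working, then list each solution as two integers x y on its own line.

d=102: √d = [10; 10,20] (ℓ=2, even), read p_1/q_1
step 0: (10, 1)  from 10·(1,0) + (0,1)
step 1: (101, 10)  from 10·(10,1) + (1,0)
(x₁, y₁) = (101, 10);  101² − 102·10² = 1 ✓
(x_2, y_2) = (101·101 + 102·10·10, 101·10 + 10·101) = (20401, 2020)
(x_3, y_3) = (101·20401 + 102·10·2020, 101·2020 + 10·20401) = (4120901, 408030)
(x_4, y_4) = (101·4120901 + 102·10·408030, 101·408030 + 10·4120901) = (832401601, 82420040)

101 10
20401 2020
4120901 408030
832401601 82420040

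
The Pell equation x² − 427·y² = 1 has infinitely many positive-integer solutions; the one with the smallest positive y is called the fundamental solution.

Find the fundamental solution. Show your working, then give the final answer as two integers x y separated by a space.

√427 → a₀=20, period (1,1,1,40); ℓ=4 even so k=3
i=0: a=20 ⇒ p=20, q=1
…
i=2: a=1 ⇒ p=41, q=2
i=3: a=1 ⇒ p=62, q=3
(x₁, y₁) = (62, 3);  62² − 427·3² = 1 ✓

62 3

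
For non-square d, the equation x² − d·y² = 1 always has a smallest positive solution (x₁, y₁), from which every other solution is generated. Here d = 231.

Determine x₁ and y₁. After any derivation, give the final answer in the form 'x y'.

d=231: √d = [15; 5,30] (ℓ=2, even), read p_1/q_1
step 0: (15, 1)  from 15·(1,0) + (0,1)
step 1: (76, 5)  from 5·(15,1) + (1,0)
(x₁, y₁) = (76, 5);  76² − 231·5² = 1 ✓

76 5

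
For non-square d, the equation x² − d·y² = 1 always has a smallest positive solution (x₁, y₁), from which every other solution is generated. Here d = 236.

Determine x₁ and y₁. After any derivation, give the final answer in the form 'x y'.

561799 36570

[15; 2,1,3,5,1,6,1,5,3,1,2,30] for √236; ℓ=12 ⇒ convergent index 11
step 0: (15, 1)  from 15·(1,0) + (0,1)
…
step 2: (46, 3)  from 1·(31,2) + (15,1)
…
step 4: (891, 58)  from 5·(169,11) + (46,3)
…
step 8: (48806, 3177)  from 5·(8311,541) + (7251,472)
…
step 10: (203535, 13249)  from 1·(154729,10072) + (48806,3177)
step 11: (561799, 36570)  from 2·(203535,13249) + (154729,10072)
fundamental: x₁=561799, y₁=36570  (since 315618116401 − 236·1337364900 = 1)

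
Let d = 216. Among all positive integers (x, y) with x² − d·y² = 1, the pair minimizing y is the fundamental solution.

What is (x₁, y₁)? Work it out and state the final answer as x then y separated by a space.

485 33

√216 = [14; 1,2,3,2,1,28, …], period ℓ=6 (even) → k=5
i=0: a=14 ⇒ p=14, q=1
i=1: a=1 ⇒ p=15, q=1
i=2: a=2 ⇒ p=44, q=3
…
i=4: a=2 ⇒ p=338, q=23
i=5: a=1 ⇒ p=485, q=33
(x₁, y₁) = (485, 33);  485² − 216·33² = 1 ✓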